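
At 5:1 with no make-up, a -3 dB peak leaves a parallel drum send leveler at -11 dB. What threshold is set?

-13 dB

Let T be the threshold. Output overshoot = (input overshoot)/R, so -11 − T = (-3 − T)/5.
5·(-11 − T) = -3 − T → 4·T = -55 − (-3) = -52.
T = -52/4 = -13 dB.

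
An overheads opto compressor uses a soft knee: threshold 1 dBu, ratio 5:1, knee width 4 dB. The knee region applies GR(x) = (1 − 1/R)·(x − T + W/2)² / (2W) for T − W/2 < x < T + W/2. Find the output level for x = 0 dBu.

-0.1 dBu

x − T + W/2 = 0 − 1 + 2 = 1.
GR = (1 − 1/5) × 1² / 8 = 0.8 × 1 / 8 = 0.1 dB.
Output = 0 − 0.1 = -0.1 dBu.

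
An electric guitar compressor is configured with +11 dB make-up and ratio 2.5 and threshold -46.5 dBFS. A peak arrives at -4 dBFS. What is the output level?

-18.5 dBFS

-4 dBFS sits 42.5 dB over threshold.
2.5:1 compression reduces that to 42.5/2.5 = 17 dB over.
So the level is -46.5 + 17 = -29.5 dBFS; make-up adds 11 dB, giving -18.5 dBFS.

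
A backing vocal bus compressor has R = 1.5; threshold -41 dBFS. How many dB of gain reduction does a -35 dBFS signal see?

-35 dBFS exceeds the threshold by 6 dB.
At 1.5:1, output sits 6/1.5 = 4 dB above threshold.
GR = overshoot in − overshoot out = 6 − 4 = 2 dB.

2 dB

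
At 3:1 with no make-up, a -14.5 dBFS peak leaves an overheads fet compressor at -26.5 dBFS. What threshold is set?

Input is 18 dB above T (since output overshoot × R = input overshoot: (-26.5 − T)·3 = -14.5 − T gives T = -32.5 dBFS).
Check: -32.5 + (-14.5 − (-32.5))/3 = -32.5 + 6 = -26.5 dBFS. ✓

-32.5 dBFS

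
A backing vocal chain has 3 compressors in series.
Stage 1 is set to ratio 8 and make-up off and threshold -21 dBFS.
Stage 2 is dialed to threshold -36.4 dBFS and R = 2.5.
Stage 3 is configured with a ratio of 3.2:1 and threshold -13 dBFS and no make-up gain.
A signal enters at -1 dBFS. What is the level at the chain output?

Stage 1: overshoot 20 dB → 20/8 = 2.5 dB → -18.5 dBFS.
Stage 2: -18.5 dBFS is 17.9 dB over -36.4 dBFS; at 2.5:1 that becomes 7.16 dB over, giving -29.24 dBFS.
Stage 3: -29.24 dBFS is at or below the -13 dBFS threshold — no compression; output -29.24 dBFS.

-29.24 dBFS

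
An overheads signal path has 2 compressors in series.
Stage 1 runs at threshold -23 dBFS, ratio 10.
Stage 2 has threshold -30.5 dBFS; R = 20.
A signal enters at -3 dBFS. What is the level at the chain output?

Stage 1: overshoot 20 dB → 20/10 = 2 dB → -21 dBFS.
Stage 2: -21 dBFS is 9.5 dB over -30.5 dBFS; at 20:1 that becomes 0.475 dB over, giving -30.025 dBFS.

-30.025 dBFS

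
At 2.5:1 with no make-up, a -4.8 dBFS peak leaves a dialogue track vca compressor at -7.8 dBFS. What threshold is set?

-9.8 dBFS

Input is 5 dB above T (since output overshoot × R = input overshoot: (-7.8 − T)·2.5 = -4.8 − T gives T = -9.8 dBFS).
Check: -9.8 + (-4.8 − (-9.8))/2.5 = -9.8 + 2 = -7.8 dBFS. ✓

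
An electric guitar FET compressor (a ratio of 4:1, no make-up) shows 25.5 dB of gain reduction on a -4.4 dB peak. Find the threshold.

Gain reduction = -4.4 − (-29.9) = 25.5 dB; output overshoot = GR / (R − 1) = 25.5 / 3 = 8.5 dB.
Threshold = output − output overshoot = -29.9 − 8.5 = -38.4 dB.

-38.4 dB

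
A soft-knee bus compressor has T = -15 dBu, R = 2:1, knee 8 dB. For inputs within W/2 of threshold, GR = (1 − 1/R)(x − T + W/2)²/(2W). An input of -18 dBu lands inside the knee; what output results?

x − T + W/2 = -18 − (-15) + 4 = 1.
GR = (1 − 1/2) × 1² / 16 = 0.5 × 1 / 16 = 0.03125 dB.
Output = -18 − 0.03125 = -18.03125 dBu.

-18.03125 dBu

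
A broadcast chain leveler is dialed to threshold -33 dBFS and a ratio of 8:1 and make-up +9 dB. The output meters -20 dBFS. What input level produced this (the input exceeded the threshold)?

-1 dBFS

Before make-up, the level was -20 − 9 = -29 dBFS.
The compressed level sits -29 − (-33) = 4 dB over threshold.
Undo the ratio: input overshoot = 4 × 8 = 32 dB, giving input = -1 dBFS.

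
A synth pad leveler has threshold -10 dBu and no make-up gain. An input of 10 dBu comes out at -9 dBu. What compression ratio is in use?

20:1

Input overshoot = 10 − (-10) = 20 dB; output overshoot = -9 − (-10) = 1 dB.
Ratio = 20 / 1 = 20.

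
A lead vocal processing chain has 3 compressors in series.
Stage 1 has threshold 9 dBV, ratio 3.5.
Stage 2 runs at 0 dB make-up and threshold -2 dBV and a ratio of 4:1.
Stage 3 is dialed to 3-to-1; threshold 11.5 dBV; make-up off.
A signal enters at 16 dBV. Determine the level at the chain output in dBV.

1.25 dBV

Stage 1: overshoot 7 dB → 7/3.5 = 2 dB → 11 dBV.
Stage 2: 13 dB above -2 dBV, reduced 4:1 to 3.25 dB above → 1.25 dBV.
Stage 3: below threshold (1.25 ≤ 11.5); passes unchanged; output 1.25 dBV.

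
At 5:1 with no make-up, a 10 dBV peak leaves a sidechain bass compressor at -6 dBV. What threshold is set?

-10 dBV

Input is 20 dB above T (since output overshoot × R = input overshoot: (-6 − T)·5 = 10 − T gives T = -10 dBV).
Check: -10 + (10 − (-10))/5 = -10 + 4 = -6 dBV. ✓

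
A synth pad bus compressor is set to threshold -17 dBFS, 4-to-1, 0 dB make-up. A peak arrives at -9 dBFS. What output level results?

-9 dBFS sits 8 dB over threshold.
The 8 dB excess becomes 2 dB after 4:1 reduction.
Output = -17 + 2 = -15 dBFS.

-15 dBFS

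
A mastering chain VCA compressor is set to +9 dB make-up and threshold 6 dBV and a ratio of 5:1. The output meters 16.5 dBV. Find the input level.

Remove make-up: 16.5 − 9 = 7.5 dBV.
That's 1.5 dB above the 6 dBV threshold.
Input overshoot = R × output overshoot = 7.5 dB → input = 6 + 7.5 = 13.5 dBV.

13.5 dBV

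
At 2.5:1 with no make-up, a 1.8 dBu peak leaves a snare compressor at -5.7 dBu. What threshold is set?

Let T be the threshold. Output overshoot = (input overshoot)/R, so -5.7 − T = (1.8 − T)/2.5.
2.5·(-5.7 − T) = 1.8 − T → 1.5·T = -14.25 − 1.8 = -16.05.
T = -16.05/1.5 = -10.7 dBu.

-10.7 dBu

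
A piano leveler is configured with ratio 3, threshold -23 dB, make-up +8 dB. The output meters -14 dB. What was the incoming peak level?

Remove make-up: -14 − 8 = -22 dB.
The compressed level sits -22 − (-23) = 1 dB over threshold.
Undo the ratio: input overshoot = 1 × 3 = 3 dB, giving input = -20 dB.

-20 dB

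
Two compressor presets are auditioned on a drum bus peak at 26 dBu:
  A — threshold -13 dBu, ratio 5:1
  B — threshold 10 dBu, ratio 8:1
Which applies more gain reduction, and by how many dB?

A, by 17.2 dB

A: GR = 39 − 39/5 = 31.2 dB.
B: GR = 16 − 16/8 = 14 dB.
A reduces 17.2 dB more.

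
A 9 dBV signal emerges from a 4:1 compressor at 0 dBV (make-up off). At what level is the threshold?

-3 dBV

Input is 12 dB above T (since output overshoot × R = input overshoot: (0 − T)·4 = 9 − T gives T = -3 dBV).
Check: -3 + (9 − (-3))/4 = -3 + 3 = 0 dBV. ✓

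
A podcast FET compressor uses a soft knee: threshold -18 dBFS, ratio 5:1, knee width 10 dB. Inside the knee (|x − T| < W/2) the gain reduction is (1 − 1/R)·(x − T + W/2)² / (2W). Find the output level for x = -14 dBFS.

-17.24 dBFS

x − T + W/2 = -14 − (-18) + 5 = 9.
GR = (1 − 1/5) × 9² / 20 = 0.8 × 81 / 20 = 3.24 dB.
Output = -14 − 3.24 = -17.24 dBFS.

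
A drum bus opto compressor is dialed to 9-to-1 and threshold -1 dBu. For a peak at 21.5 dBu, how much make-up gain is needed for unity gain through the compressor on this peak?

20 dB

Overshoot 22.5 dB → 22.5/9 = 2.5 dB after compression, so the compressed level is -1 + 2.5 = 1.5 dBu.
Make-up = target − compressed = 21.5 − 1.5 = 20 dB.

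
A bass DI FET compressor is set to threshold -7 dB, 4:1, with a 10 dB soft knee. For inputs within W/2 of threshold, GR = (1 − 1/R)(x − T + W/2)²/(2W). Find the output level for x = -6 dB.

x − T + W/2 = -6 − (-7) + 5 = 6.
GR = (1 − 1/4) × 6² / 20 = 0.75 × 36 / 20 = 1.35 dB.
Output = -6 − 1.35 = -7.35 dB.

-7.35 dB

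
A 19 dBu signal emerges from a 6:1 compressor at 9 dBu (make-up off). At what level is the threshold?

Gain reduction = 19 − 9 = 10 dB; output overshoot = GR / (R − 1) = 10 / 5 = 2 dB.
Threshold = output − output overshoot = 9 − 2 = 7 dBu.

7 dBu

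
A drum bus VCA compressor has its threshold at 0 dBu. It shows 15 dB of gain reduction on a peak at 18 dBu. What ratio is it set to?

6:1

Input overshoot = 18 − 0 = 18 dB.
Output overshoot = 18 − 15 = 3 dB.
Ratio = input overshoot / output overshoot = 18 / 3 = 6.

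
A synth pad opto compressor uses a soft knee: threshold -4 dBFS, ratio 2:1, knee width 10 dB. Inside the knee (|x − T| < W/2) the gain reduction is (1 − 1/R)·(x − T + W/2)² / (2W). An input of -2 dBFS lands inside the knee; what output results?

x − T + W/2 = -2 − (-4) + 5 = 7.
GR = (1 − 1/2) × 7² / 20 = 0.5 × 49 / 20 = 1.225 dB.
Output = -2 − 1.225 = -3.225 dBFS.

-3.225 dBFS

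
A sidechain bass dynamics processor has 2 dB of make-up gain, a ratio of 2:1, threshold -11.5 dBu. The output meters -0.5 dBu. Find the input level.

6.5 dBu

Stripping the +2 dB make-up gives -2.5 dBu at the gain stage.
The compressed level sits -2.5 − (-11.5) = 9 dB over threshold.
Before 2:1 compression the overshoot was 9 × 2 = 18 dB, so input = -11.5 + 18 = 6.5 dBu.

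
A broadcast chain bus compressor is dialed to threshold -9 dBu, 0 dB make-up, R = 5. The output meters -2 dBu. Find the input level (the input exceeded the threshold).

Post-compression overshoot = -2 − (-9) = 7 dB.
Input overshoot = R × output overshoot = 35 dB → input = -9 + 35 = 26 dBu.

26 dBu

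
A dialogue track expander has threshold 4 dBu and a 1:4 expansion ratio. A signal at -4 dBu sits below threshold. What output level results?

-28 dBu

Undershoot = 4 − (-4) = 8 dB.
At 1:4, that expands to 32 dB under threshold.
Output = 4 − 32 = -28 dBu.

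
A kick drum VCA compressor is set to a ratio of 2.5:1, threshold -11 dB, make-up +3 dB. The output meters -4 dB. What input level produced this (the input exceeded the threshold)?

Stripping the +3 dB make-up gives -7 dB at the gain stage.
The compressed level sits -7 − (-11) = 4 dB over threshold.
Input overshoot = R × output overshoot = 10 dB → input = -11 + 10 = -1 dB.

-1 dB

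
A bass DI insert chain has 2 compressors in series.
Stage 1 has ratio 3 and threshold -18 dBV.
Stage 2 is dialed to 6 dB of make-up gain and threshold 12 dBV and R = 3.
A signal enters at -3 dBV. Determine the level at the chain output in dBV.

-7 dBV

Stage 1: -3 dBV is 15 dB over -18 dBV; at 3:1 that becomes 5 dB over, giving -13 dBV.
Stage 2: -13 dBV ≤ 12 dBV, so stage 2 doesn't engage; make-up brings it to -7 dBV.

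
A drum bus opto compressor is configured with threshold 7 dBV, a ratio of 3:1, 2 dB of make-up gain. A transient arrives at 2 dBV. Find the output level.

4 dBV

2 dBV is 5 dB below the 7 dBV threshold, so no gain reduction is applied.
Make-up gain adds 2 dB: 2 + 2 = 4 dBV.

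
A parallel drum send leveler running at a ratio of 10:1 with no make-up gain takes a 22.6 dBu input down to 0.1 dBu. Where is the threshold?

Let T be the threshold. Output overshoot = (input overshoot)/R, so 0.1 − T = (22.6 − T)/10.
10·(0.1 − T) = 22.6 − T → 9·T = 1 − 22.6 = -21.6.
T = -21.6/9 = -2.4 dBu.

-2.4 dBu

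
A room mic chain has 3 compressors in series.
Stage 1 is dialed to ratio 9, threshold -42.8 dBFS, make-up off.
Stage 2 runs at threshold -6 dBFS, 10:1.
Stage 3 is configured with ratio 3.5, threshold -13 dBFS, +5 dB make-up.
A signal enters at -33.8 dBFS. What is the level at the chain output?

-36.8 dBFS

Stage 1: -33.8 dBFS is 9 dB over -42.8 dBFS; at 9:1 that becomes 1 dB over, giving -41.8 dBFS.
Stage 2: -41.8 dBFS ≤ -6 dBFS, so stage 2 doesn't engage; output -41.8 dBFS.
Stage 3: -41.8 dBFS is at or below the -13 dBFS threshold — no compression; make-up brings it to -36.8 dBFS.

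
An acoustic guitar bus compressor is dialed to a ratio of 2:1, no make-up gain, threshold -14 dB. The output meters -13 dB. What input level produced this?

The compressed level sits -13 − (-14) = 1 dB over threshold.
Undo the ratio: input overshoot = 1 × 2 = 2 dB, giving input = -12 dB.

-12 dB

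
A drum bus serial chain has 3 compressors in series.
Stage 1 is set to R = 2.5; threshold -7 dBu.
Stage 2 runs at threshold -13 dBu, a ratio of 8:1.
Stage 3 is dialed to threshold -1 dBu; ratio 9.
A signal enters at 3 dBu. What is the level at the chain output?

Stage 1: 3 dBu is 10 dB over -7 dBu; at 2.5:1 that becomes 4 dB over, giving -3 dBu.
Stage 2: -3 dBu is 10 dB over -13 dBu; at 8:1 that becomes 1.25 dB over, giving -11.75 dBu.
Stage 3: below threshold (-11.75 ≤ -1); passes unchanged; output -11.75 dBu.

-11.75 dBu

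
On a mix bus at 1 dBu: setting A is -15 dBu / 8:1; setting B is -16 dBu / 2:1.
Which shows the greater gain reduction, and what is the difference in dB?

A, by 5.5 dB

A: overshoot 16 dB → output overshoot 2 dB → GR 14 dB.
B: overshoot 17 dB → output overshoot 8.5 dB → GR 8.5 dB.
Difference: 5.5 dB in favour of A.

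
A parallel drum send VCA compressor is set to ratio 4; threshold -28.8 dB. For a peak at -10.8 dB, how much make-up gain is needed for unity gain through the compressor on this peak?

13.5 dB

The peak compresses to -28.8 + 18/4 = -24.3 dB.
To reach -10.8 dB requires -10.8 − (-24.3) = 13.5 dB of make-up.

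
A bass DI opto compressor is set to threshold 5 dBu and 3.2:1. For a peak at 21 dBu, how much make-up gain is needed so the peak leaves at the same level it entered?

11 dB

The peak compresses to 5 + 16/3.2 = 10 dBu.
To reach 21 dBu requires 21 − 10 = 11 dB of make-up.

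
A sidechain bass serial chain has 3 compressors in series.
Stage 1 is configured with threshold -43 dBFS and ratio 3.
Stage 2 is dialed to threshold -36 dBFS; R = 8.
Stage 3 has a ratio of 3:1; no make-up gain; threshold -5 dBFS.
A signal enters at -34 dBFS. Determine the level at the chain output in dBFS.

Stage 1: -34 dBFS is 9 dB over -43 dBFS; at 3:1 that becomes 3 dB over, giving -40 dBFS.
Stage 2: below threshold (-40 ≤ -36); passes unchanged; output -40 dBFS.
Stage 3: below threshold (-40 ≤ -5); passes unchanged; output -40 dBFS.

-40 dBFS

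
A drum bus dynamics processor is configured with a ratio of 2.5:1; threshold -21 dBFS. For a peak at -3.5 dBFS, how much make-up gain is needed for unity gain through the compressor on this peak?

The peak compresses to -21 + 17.5/2.5 = -14 dBFS.
To reach -3.5 dBFS requires -3.5 − (-14) = 10.5 dB of make-up.

10.5 dB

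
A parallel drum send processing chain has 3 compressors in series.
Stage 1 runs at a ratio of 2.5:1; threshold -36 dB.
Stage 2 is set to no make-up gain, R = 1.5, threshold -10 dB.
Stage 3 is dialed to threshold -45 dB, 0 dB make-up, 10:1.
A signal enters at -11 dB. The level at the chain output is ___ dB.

Stage 1: -11 dB is 25 dB over -36 dB; at 2.5:1 that becomes 10 dB over, giving -26 dB.
Stage 2: -26 dB ≤ -10 dB, so stage 2 doesn't engage; output -26 dB.
Stage 3: -26 dB is 19 dB over -45 dB; at 10:1 that becomes 1.9 dB over, giving -43.1 dB.

-43.1 dB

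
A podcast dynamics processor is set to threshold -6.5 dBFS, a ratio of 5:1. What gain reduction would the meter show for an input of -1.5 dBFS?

4 dB

-1.5 dBFS exceeds the threshold by 5 dB.
A 5:1 ratio leaves 1 dB of that excess.
So the signal is attenuated by 5 − 1 = 4 dB.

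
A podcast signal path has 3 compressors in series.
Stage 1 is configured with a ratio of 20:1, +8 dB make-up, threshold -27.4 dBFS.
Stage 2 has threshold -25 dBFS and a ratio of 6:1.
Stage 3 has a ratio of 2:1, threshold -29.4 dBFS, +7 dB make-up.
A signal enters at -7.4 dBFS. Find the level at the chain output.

Stage 1: overshoot 20 dB → 20/20 = 1 dB → -26.4 dBFS; +8 dB make-up → -18.4 dBFS.
Stage 2: overshoot 6.6 dB → 6.6/6 = 1.1 dB → -23.9 dBFS.
Stage 3: -23.9 dBFS is 5.5 dB over -29.4 dBFS; at 2:1 that becomes 2.75 dB over, giving -26.65 dBFS; +7 dB make-up → -19.65 dBFS.

-19.65 dBFS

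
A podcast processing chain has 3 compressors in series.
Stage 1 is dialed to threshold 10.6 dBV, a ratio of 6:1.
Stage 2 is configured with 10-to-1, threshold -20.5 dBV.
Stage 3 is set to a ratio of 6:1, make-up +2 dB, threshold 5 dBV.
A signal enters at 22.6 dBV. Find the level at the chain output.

Stage 1: 12 dB above 10.6 dBV, reduced 6:1 to 2 dB above → 12.6 dBV.
Stage 2: 12.6 dBV is 33.1 dB over -20.5 dBV; at 10:1 that becomes 3.31 dB over, giving -17.19 dBV.
Stage 3: below threshold (-17.19 ≤ 5); passes unchanged; make-up brings it to -15.19 dBV.

-15.19 dBV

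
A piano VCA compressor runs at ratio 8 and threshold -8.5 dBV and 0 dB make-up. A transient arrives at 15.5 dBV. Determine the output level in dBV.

Overshoot: 15.5 − (-8.5) = 24 dB.
At 8:1 the overshoot is divided by 8, leaving 3 dB above threshold.
Output = -8.5 + 3 = -5.5 dBV.

-5.5 dBV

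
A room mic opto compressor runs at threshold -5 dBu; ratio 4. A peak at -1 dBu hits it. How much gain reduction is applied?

Overshoot = -1 − (-5) = 4 dB.
A 4:1 ratio leaves 1 dB of that excess.
So the signal is attenuated by 4 − 1 = 3 dB.

3 dB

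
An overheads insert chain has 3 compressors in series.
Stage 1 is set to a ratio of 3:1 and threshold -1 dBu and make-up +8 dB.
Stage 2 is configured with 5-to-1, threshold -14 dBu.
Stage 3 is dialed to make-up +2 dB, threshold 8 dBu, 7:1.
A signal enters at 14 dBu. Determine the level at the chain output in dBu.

Stage 1: 15 dB above -1 dBu, reduced 3:1 to 5 dB above → 4 dBu; +8 dB make-up → 12 dBu.
Stage 2: 26 dB above -14 dBu, reduced 5:1 to 5.2 dB above → -8.8 dBu.
Stage 3: -8.8 dBu ≤ 8 dBu, so stage 3 doesn't engage; make-up brings it to -6.8 dBu.

-6.8 dBu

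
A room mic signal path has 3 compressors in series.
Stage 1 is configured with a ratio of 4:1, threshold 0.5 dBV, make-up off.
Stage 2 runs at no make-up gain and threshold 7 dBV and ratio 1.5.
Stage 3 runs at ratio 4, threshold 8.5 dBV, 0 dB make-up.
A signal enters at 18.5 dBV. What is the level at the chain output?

Stage 1: overshoot 18 dB → 18/4 = 4.5 dB → 5 dBV.
Stage 2: 5 dBV is at or below the 7 dBV threshold — no compression; output 5 dBV.
Stage 3: 5 dBV ≤ 8.5 dBV, so stage 3 doesn't engage; output 5 dBV.

5 dBV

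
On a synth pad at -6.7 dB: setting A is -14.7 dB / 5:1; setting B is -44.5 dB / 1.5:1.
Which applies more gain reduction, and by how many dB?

B, by 6.2 dB

A: overshoot 8 dB → output overshoot 1.6 dB → GR 6.4 dB.
B: overshoot 37.8 dB → output overshoot 25.2 dB → GR 12.6 dB.
B reduces 6.2 dB more.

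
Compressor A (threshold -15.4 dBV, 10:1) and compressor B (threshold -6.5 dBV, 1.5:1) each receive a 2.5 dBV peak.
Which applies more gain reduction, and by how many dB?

A: GR = 17.9 − 17.9/10 = 16.11 dB.
B: GR = 9 − 9/1.5 = 3 dB.
A reduces 13.11 dB more.

A, by 13.11 dB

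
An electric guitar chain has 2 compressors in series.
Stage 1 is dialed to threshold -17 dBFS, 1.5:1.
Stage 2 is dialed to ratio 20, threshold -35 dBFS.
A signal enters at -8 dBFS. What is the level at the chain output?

Stage 1: 9 dB above -17 dBFS, reduced 1.5:1 to 6 dB above → -11 dBFS.
Stage 2: 24 dB above -35 dBFS, reduced 20:1 to 1.2 dB above → -33.8 dBFS.

-33.8 dBFS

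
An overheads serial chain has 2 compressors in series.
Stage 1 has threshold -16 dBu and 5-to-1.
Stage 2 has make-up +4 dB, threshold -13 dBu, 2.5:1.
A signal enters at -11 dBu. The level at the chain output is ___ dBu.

Stage 1: 5 dB above -16 dBu, reduced 5:1 to 1 dB above → -15 dBu.
Stage 2: -15 dBu is at or below the -13 dBu threshold — no compression; make-up brings it to -11 dBu.

-11 dBu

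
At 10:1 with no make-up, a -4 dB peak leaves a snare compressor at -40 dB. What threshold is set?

Input is 40 dB above T (since output overshoot × R = input overshoot: (-40 − T)·10 = -4 − T gives T = -44 dB).
Check: -44 + (-4 − (-44))/10 = -44 + 4 = -40 dB. ✓

-44 dB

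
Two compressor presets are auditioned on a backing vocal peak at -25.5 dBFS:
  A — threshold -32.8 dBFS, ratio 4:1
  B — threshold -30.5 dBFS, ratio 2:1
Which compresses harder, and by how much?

A: overshoot 7.3 dB → output overshoot 1.825 dB → GR 5.475 dB.
B: overshoot 5 dB → output overshoot 2.5 dB → GR 2.5 dB.
A applies 2.975 dB more gain reduction.

A, by 2.975 dB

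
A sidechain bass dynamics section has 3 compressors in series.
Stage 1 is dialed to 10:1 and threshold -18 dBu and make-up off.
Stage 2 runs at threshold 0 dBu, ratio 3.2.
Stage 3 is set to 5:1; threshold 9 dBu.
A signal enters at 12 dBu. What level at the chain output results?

Stage 1: 12 dBu is 30 dB over -18 dBu; at 10:1 that becomes 3 dB over, giving -15 dBu.
Stage 2: -15 dBu ≤ 0 dBu, so stage 2 doesn't engage; output -15 dBu.
Stage 3: -15 dBu is at or below the 9 dBu threshold — no compression; output -15 dBu.

-15 dBu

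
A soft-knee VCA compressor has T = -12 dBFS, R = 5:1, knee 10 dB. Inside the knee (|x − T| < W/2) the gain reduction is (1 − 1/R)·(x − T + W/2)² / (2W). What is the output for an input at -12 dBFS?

-13 dBFS

x − T + W/2 = -12 − (-12) + 5 = 5.
GR = (1 − 1/5) × 5² / 20 = 0.8 × 25 / 20 = 1 dB.
Output = -12 − 1 = -13 dBFS.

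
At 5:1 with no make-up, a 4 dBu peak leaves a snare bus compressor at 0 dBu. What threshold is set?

Let T be the threshold. Output overshoot = (input overshoot)/R, so 0 − T = (4 − T)/5.
5·(0 − T) = 4 − T → 4·T = 0 − 4 = -4.
T = -4/4 = -1 dBu.

-1 dBu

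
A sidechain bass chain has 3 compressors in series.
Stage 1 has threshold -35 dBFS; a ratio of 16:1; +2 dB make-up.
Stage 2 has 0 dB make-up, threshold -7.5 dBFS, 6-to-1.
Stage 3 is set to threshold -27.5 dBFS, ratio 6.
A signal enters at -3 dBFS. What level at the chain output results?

-31 dBFS

Stage 1: 32 dB above -35 dBFS, reduced 16:1 to 2 dB above → -33 dBFS; +2 dB make-up → -31 dBFS.
Stage 2: -31 dBFS ≤ -7.5 dBFS, so stage 2 doesn't engage; output -31 dBFS.
Stage 3: below threshold (-31 ≤ -27.5); passes unchanged; output -31 dBFS.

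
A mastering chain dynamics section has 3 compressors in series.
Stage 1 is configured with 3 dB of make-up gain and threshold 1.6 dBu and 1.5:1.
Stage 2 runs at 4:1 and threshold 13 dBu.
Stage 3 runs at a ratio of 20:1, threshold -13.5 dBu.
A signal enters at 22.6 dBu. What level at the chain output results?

-12.105 dBu

Stage 1: 22.6 dBu is 21 dB over 1.6 dBu; at 1.5:1 that becomes 14 dB over, giving 15.6 dBu; +3 dB make-up → 18.6 dBu.
Stage 2: 5.6 dB above 13 dBu, reduced 4:1 to 1.4 dB above → 14.4 dBu.
Stage 3: 27.9 dB above -13.5 dBu, reduced 20:1 to 1.395 dB above → -12.105 dBu.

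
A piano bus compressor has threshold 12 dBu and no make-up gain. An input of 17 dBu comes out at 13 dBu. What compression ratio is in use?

5:1

Input overshoot = 17 − 12 = 5 dB; output overshoot = 13 − 12 = 1 dB.
Ratio = 5 / 1 = 5.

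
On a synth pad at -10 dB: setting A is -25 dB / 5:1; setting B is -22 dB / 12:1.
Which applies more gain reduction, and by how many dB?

A, by 1 dB

A: 15 dB over, compressed to 3 dB over, so 12 dB of GR.
B: 12 dB over, compressed to 1 dB over, so 11 dB of GR.
A reduces 1 dB more.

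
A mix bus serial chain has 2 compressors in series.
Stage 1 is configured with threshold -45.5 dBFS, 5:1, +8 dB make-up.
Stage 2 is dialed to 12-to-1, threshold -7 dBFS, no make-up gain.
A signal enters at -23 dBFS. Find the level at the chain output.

-33 dBFS

Stage 1: overshoot 22.5 dB → 22.5/5 = 4.5 dB → -41 dBFS; +8 dB make-up → -33 dBFS.
Stage 2: -33 dBFS ≤ -7 dBFS, so stage 2 doesn't engage; output -33 dBFS.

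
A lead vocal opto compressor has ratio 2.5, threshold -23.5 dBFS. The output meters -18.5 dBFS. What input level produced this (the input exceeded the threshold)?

-11 dBFS

That's 5 dB above the -23.5 dBFS threshold.
Before 2.5:1 compression the overshoot was 5 × 2.5 = 12.5 dB, so input = -23.5 + 12.5 = -11 dBFS.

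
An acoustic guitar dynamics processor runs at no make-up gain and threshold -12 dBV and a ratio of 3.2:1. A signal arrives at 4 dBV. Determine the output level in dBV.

The input is 16 dB above the -12 dBV threshold.
The 16 dB excess becomes 5 dB after 3.2:1 reduction.
Output = -12 + 5 = -7 dBV.

-7 dBV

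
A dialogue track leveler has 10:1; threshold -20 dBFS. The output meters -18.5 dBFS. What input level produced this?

Post-compression overshoot = -18.5 − (-20) = 1.5 dB.
Before 10:1 compression the overshoot was 1.5 × 10 = 15 dB, so input = -20 + 15 = -5 dBFS.

-5 dBFS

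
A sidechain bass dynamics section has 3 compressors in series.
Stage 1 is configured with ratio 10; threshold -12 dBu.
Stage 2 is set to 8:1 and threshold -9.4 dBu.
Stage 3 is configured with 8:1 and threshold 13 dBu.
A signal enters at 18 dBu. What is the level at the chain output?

-9.35 dBu

Stage 1: 30 dB above -12 dBu, reduced 10:1 to 3 dB above → -9 dBu.
Stage 2: 0.4 dB above -9.4 dBu, reduced 8:1 to 0.05 dB above → -9.35 dBu.
Stage 3: below threshold (-9.35 ≤ 13); passes unchanged; output -9.35 dBu.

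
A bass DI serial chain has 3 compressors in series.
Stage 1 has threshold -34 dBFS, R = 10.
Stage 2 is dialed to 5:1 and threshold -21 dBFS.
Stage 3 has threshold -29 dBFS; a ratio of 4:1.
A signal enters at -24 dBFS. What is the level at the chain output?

-33 dBFS

Stage 1: 10 dB above -34 dBFS, reduced 10:1 to 1 dB above → -33 dBFS.
Stage 2: -33 dBFS ≤ -21 dBFS, so stage 2 doesn't engage; output -33 dBFS.
Stage 3: below threshold (-33 ≤ -29); passes unchanged; output -33 dBFS.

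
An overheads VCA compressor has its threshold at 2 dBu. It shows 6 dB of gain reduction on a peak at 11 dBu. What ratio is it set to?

3:1

Input overshoot = 11 − 2 = 9 dB.
Output overshoot = 9 − 6 = 3 dB.
Ratio = input overshoot / output overshoot = 9 / 3 = 3.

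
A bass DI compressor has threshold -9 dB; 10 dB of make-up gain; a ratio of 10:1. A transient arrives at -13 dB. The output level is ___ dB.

-13 dB is 4 dB below the -9 dB threshold, so no gain reduction is applied.
Make-up gain adds 10 dB: -13 + 10 = -3 dB.

-3 dB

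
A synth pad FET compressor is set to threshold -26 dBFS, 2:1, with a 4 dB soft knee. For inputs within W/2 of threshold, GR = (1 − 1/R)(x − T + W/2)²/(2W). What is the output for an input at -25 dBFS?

x − T + W/2 = -25 − (-26) + 2 = 3.
GR = (1 − 1/2) × 3² / 8 = 0.5 × 9 / 8 = 0.5625 dB.
Output = -25 − 0.5625 = -25.5625 dBFS.

-25.5625 dBFS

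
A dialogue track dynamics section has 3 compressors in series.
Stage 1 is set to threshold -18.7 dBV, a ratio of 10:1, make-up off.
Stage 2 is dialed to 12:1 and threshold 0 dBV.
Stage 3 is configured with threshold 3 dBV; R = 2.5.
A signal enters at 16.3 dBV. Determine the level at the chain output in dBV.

Stage 1: 16.3 dBV is 35 dB over -18.7 dBV; at 10:1 that becomes 3.5 dB over, giving -15.2 dBV.
Stage 2: below threshold (-15.2 ≤ 0); passes unchanged; output -15.2 dBV.
Stage 3: -15.2 dBV is at or below the 3 dBV threshold — no compression; output -15.2 dBV.

-15.2 dBV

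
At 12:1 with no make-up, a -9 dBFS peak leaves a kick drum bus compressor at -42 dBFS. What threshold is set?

-45 dBFS

Input is 36 dB above T (since output overshoot × R = input overshoot: (-42 − T)·12 = -9 − T gives T = -45 dBFS).
Check: -45 + (-9 − (-45))/12 = -45 + 3 = -42 dBFS. ✓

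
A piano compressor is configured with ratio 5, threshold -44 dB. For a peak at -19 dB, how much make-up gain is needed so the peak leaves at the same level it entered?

20 dB

Without make-up, output = threshold + overshoot/5 = -44 + 5 = -39 dB.
Gap to target: 20 dB.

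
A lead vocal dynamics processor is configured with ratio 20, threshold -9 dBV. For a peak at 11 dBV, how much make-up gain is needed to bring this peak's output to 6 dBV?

The peak compresses to -9 + 20/20 = -8 dBV.
To reach 6 dBV requires 6 − (-8) = 14 dB of make-up.

14 dB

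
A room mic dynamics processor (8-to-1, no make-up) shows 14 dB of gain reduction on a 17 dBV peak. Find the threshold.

1 dBV

Input is 16 dB above T (since output overshoot × R = input overshoot: (3 − T)·8 = 17 − T gives T = 1 dBV).
Check: 1 + (17 − 1)/8 = 1 + 2 = 3 dBV. ✓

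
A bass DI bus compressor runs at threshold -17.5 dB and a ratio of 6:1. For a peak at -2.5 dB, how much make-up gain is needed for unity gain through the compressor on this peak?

Overshoot 15 dB → 15/6 = 2.5 dB after compression, so the compressed level is -17.5 + 2.5 = -15 dB.
Make-up = target − compressed = -2.5 − (-15) = 12.5 dB.

12.5 dB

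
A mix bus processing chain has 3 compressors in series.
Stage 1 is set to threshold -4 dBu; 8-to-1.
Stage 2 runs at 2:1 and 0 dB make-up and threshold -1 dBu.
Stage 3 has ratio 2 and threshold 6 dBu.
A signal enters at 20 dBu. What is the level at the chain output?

Stage 1: 20 dBu is 24 dB over -4 dBu; at 8:1 that becomes 3 dB over, giving -1 dBu.
Stage 2: below threshold (-1 ≤ -1); passes unchanged; output -1 dBu.
Stage 3: -1 dBu is at or below the 6 dBu threshold — no compression; output -1 dBu.

-1 dBu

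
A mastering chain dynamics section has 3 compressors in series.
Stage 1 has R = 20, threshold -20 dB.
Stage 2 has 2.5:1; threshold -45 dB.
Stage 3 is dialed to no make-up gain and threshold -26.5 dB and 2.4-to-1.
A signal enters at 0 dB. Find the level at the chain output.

Stage 1: 20 dB above -20 dB, reduced 20:1 to 1 dB above → -19 dB.
Stage 2: -19 dB is 26 dB over -45 dB; at 2.5:1 that becomes 10.4 dB over, giving -34.6 dB.
Stage 3: -34.6 dB is at or below the -26.5 dB threshold — no compression; output -34.6 dB.

-34.6 dB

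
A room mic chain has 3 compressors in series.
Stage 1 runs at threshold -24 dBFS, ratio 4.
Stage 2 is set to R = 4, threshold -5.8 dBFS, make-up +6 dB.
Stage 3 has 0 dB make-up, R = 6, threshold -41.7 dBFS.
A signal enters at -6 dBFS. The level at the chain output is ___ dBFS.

Stage 1: 18 dB above -24 dBFS, reduced 4:1 to 4.5 dB above → -19.5 dBFS.
Stage 2: below threshold (-19.5 ≤ -5.8); passes unchanged; make-up brings it to -13.5 dBFS.
Stage 3: -13.5 dBFS is 28.2 dB over -41.7 dBFS; at 6:1 that becomes 4.7 dB over, giving -37 dBFS.

-37 dBFS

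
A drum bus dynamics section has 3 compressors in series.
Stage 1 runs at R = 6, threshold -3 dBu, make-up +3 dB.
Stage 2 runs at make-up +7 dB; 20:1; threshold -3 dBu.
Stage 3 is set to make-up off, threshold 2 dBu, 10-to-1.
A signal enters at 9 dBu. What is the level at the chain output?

2.225 dBu

Stage 1: 12 dB above -3 dBu, reduced 6:1 to 2 dB above → -1 dBu; +3 dB make-up → 2 dBu.
Stage 2: 2 dBu is 5 dB over -3 dBu; at 20:1 that becomes 0.25 dB over, giving -2.75 dBu; +7 dB make-up → 4.25 dBu.
Stage 3: 4.25 dBu is 2.25 dB over 2 dBu; at 10:1 that becomes 0.225 dB over, giving 2.225 dBu.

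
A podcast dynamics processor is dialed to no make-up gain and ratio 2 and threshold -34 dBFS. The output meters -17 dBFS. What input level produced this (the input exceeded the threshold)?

0 dBFS

That's 17 dB above the -34 dBFS threshold.
Undo the ratio: input overshoot = 17 × 2 = 34 dB, giving input = 0 dBFS.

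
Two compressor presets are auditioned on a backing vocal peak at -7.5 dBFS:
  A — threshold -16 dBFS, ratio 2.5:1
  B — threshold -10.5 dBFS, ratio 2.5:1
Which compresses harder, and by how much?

A, by 3.3 dB

A: overshoot 8.5 dB → output overshoot 3.4 dB → GR 5.1 dB.
B: overshoot 3 dB → output overshoot 1.2 dB → GR 1.8 dB.
Difference: 3.3 dB in favour of A.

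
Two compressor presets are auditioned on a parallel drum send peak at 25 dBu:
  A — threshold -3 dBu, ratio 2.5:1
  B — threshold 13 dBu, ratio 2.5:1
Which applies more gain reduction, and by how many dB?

A: GR = 28 − 28/2.5 = 16.8 dB.
B: GR = 12 − 12/2.5 = 7.2 dB.
A applies 9.6 dB more gain reduction.

A, by 9.6 dB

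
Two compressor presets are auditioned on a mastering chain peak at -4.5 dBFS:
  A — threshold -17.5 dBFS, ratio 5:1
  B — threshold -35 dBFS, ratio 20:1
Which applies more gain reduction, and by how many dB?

B, by 18.575 dB

A: overshoot 13 dB → output overshoot 2.6 dB → GR 10.4 dB.
B: overshoot 30.5 dB → output overshoot 1.525 dB → GR 28.975 dB.
B applies 18.575 dB more gain reduction.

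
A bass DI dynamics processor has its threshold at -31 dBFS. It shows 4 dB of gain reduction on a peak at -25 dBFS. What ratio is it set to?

3:1

Input overshoot = -25 − (-31) = 6 dB.
Output overshoot = 6 − 4 = 2 dB.
Ratio = input overshoot / output overshoot = 6 / 2 = 3.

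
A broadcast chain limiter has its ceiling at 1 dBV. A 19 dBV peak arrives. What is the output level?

1 dBV

The limiter clamps the peak to its 1 dBV ceiling.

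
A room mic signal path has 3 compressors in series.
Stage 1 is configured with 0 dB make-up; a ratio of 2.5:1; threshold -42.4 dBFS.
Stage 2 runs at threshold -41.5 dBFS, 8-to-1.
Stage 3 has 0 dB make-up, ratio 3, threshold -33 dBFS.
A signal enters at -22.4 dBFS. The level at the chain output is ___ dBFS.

-40.6125 dBFS

Stage 1: 20 dB above -42.4 dBFS, reduced 2.5:1 to 8 dB above → -34.4 dBFS.
Stage 2: 7.1 dB above -41.5 dBFS, reduced 8:1 to 0.8875 dB above → -40.6125 dBFS.
Stage 3: -40.6125 dBFS is at or below the -33 dBFS threshold — no compression; output -40.6125 dBFS.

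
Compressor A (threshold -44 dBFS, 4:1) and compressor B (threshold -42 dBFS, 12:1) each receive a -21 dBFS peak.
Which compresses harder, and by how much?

B, by 2 dB

A: overshoot 23 dB → output overshoot 5.75 dB → GR 17.25 dB.
B: overshoot 21 dB → output overshoot 1.75 dB → GR 19.25 dB.
B reduces 2 dB more.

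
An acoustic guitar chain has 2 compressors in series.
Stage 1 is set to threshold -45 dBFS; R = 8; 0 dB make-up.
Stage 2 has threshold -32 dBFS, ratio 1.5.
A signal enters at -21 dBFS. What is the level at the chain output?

-42 dBFS

Stage 1: -21 dBFS is 24 dB over -45 dBFS; at 8:1 that becomes 3 dB over, giving -42 dBFS.
Stage 2: -42 dBFS ≤ -32 dBFS, so stage 2 doesn't engage; output -42 dBFS.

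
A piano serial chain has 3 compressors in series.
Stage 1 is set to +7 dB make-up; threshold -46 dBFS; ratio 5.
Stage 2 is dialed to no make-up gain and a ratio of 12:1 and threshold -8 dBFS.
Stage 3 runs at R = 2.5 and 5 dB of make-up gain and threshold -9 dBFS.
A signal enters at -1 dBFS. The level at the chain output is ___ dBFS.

Stage 1: overshoot 45 dB → 45/5 = 9 dB → -37 dBFS; +7 dB make-up → -30 dBFS.
Stage 2: below threshold (-30 ≤ -8); passes unchanged; output -30 dBFS.
Stage 3: below threshold (-30 ≤ -9); passes unchanged; make-up brings it to -25 dBFS.

-25 dBFS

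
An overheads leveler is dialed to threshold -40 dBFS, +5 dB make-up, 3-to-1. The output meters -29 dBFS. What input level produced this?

Remove make-up: -29 − 5 = -34 dBFS.
The compressed level sits -34 − (-40) = 6 dB over threshold.
Input overshoot = R × output overshoot = 18 dB → input = -40 + 18 = -22 dBFS.

-22 dBFS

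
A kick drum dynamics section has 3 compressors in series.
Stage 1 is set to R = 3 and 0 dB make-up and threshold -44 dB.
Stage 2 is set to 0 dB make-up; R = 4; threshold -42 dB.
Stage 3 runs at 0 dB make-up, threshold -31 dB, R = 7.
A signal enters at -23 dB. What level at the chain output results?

-40.75 dB

Stage 1: -23 dB is 21 dB over -44 dB; at 3:1 that becomes 7 dB over, giving -37 dB.
Stage 2: overshoot 5 dB → 5/4 = 1.25 dB → -40.75 dB.
Stage 3: below threshold (-40.75 ≤ -31); passes unchanged; output -40.75 dB.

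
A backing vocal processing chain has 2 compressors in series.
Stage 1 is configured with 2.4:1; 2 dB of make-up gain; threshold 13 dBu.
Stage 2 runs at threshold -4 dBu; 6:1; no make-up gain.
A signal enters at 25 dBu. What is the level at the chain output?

Stage 1: overshoot 12 dB → 12/2.4 = 5 dB → 18 dBu; +2 dB make-up → 20 dBu.
Stage 2: 24 dB above -4 dBu, reduced 6:1 to 4 dB above → 0 dBu.

0 dBu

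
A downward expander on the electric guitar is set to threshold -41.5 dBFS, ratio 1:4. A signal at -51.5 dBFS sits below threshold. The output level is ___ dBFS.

Undershoot = (-41.5) − (-51.5) = 10 dB.
At 1:4, that expands to 40 dB under threshold.
Output = -41.5 − 40 = -81.5 dBFS.

-81.5 dBFS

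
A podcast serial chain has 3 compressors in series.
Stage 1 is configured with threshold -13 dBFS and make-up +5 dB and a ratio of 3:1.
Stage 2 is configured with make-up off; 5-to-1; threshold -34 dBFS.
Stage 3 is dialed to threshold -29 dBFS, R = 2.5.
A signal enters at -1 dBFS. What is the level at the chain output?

-28.6 dBFS

Stage 1: overshoot 12 dB → 12/3 = 4 dB → -9 dBFS; +5 dB make-up → -4 dBFS.
Stage 2: 30 dB above -34 dBFS, reduced 5:1 to 6 dB above → -28 dBFS.
Stage 3: -28 dBFS is 1 dB over -29 dBFS; at 2.5:1 that becomes 0.4 dB over, giving -28.6 dBFS.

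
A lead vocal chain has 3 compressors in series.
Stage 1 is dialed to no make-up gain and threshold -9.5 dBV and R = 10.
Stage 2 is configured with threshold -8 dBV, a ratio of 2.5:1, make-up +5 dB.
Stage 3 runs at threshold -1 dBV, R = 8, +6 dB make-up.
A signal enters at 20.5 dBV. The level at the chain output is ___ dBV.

Stage 1: overshoot 30 dB → 30/10 = 3 dB → -6.5 dBV.
Stage 2: overshoot 1.5 dB → 1.5/2.5 = 0.6 dB → -7.4 dBV; +5 dB make-up → -2.4 dBV.
Stage 3: -2.4 dBV ≤ -1 dBV, so stage 3 doesn't engage; make-up brings it to 3.6 dBV.

3.6 dBV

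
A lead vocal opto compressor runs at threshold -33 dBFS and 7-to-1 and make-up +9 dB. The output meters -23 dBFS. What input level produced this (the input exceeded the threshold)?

Remove make-up: -23 − 9 = -32 dBFS.
The compressed level sits -32 − (-33) = 1 dB over threshold.
Before 7:1 compression the overshoot was 1 × 7 = 7 dB, so input = -33 + 7 = -26 dBFS.

-26 dBFS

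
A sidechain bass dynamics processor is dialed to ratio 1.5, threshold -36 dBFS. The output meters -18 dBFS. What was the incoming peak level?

-9 dBFS

The compressed level sits -18 − (-36) = 18 dB over threshold.
Undo the ratio: input overshoot = 18 × 1.5 = 27 dB, giving input = -9 dBFS.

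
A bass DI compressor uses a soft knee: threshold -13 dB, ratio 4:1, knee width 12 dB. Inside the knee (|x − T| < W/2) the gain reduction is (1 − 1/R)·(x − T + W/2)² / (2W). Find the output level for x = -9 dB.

-12.125 dB

x − T + W/2 = -9 − (-13) + 6 = 10.
GR = (1 − 1/4) × 10² / 24 = 0.75 × 100 / 24 = 3.125 dB.
Output = -9 − 3.125 = -12.125 dB.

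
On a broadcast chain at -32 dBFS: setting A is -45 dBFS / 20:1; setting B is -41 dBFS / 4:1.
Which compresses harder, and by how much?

A, by 5.6 dB

A: overshoot 13 dB → output overshoot 0.65 dB → GR 12.35 dB.
B: overshoot 9 dB → output overshoot 2.25 dB → GR 6.75 dB.
A applies 5.6 dB more gain reduction.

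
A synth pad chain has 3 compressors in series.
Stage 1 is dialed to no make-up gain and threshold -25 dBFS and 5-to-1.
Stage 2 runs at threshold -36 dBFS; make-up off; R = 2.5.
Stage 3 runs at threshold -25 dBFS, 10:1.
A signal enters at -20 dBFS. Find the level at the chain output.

Stage 1: 5 dB above -25 dBFS, reduced 5:1 to 1 dB above → -24 dBFS.
Stage 2: -24 dBFS is 12 dB over -36 dBFS; at 2.5:1 that becomes 4.8 dB over, giving -31.2 dBFS.
Stage 3: -31.2 dBFS is at or below the -25 dBFS threshold — no compression; output -31.2 dBFS.

-31.2 dBFS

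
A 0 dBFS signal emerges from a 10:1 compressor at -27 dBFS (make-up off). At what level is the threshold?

Gain reduction = 0 − (-27) = 27 dB; output overshoot = GR / (R − 1) = 27 / 9 = 3 dB.
Threshold = output − output overshoot = -27 − 3 = -30 dBFS.

-30 dBFS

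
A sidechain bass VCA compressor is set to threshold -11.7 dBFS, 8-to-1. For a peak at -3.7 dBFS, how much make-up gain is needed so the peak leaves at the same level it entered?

The peak compresses to -11.7 + 8/8 = -10.7 dBFS.
To reach -3.7 dBFS requires -3.7 − (-10.7) = 7 dB of make-up.

7 dB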